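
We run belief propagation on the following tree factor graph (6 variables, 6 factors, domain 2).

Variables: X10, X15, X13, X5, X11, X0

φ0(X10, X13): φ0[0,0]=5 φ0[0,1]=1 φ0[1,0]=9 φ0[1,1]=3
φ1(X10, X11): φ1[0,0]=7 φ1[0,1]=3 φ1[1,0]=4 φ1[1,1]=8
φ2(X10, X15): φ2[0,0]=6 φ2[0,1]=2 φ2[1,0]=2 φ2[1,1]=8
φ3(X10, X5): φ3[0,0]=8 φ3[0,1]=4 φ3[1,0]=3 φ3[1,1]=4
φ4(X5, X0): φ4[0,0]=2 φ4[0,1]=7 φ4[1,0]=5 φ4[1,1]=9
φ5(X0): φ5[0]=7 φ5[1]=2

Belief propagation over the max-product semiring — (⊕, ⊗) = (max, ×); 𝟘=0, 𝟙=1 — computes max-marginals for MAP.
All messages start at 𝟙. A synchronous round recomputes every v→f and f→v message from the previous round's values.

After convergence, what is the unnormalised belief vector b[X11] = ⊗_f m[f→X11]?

init: all messages = 𝟙 over 2 values
r1 m[φ0→X10] = [5, 9]
r1 m[φ0→X13] = [9, 3]
r1 m[φ1→X10] = [7, 8]
r1 m[φ1→X11] = [7, 8]
r1 m[φ2→X10] = [6, 8]
r1 m[φ2→X15] = [6, 8]
r1 m[φ3→X10] = [8, 4]
r1 m[φ3→X5] = [8, 4]
r1 m[φ4→X5] = [7, 9]
r1 m[φ4→X0] = [5, 9]
r1 m[φ5→X0] = [7, 2]
r1 m[X10→φ0] = [1, 1]
r1 m[X10→φ1] = [1, 1]
r1 m[X10→φ2] = [1, 1]
r1 m[X10→φ3] = [1, 1]
r1 m[X15→φ2] = [1, 1]
r1 m[X13→φ0] = [1, 1]
r1 m[X5→φ3] = [1, 1]
r1 m[X5→φ4] = [1, 1]
r1 m[X11→φ1] = [1, 1]
r1 m[X0→φ4] = [1, 1]
r1 m[X0→φ5] = [1, 1]
r2 m[φ0→X10] = [5, 9]
r2 m[φ0→X13] = [9, 3]
r2 m[φ1→X10] = [7, 8]
r2 m[φ1→X11] = [7, 8]
r2 m[φ2→X10] = [6, 8]
r2 m[φ2→X15] = [6, 8]
r2 m[φ3→X10] = [8, 4]
r2 m[φ3→X5] = [8, 4]
r2 m[φ4→X5] = [7, 9]
r2 m[φ4→X0] = [5, 9]
r2 m[φ5→X0] = [7, 2]
r2 m[X10→φ0] = [336, 256]
r2 m[X10→φ1] = [240, 288]
r2 m[X10→φ2] = [280, 288]
r2 m[X10→φ3] = [210, 576]
r2 m[X15→φ2] = [1, 1]
r2 m[X13→φ0] = [1, 1]
r2 m[X5→φ3] = [7, 9]
r2 m[X5→φ4] = [8, 4]
r2 m[X11→φ1] = [1, 1]
r2 m[X0→φ4] = [7, 2]
r2 m[X0→φ5] = [5, 9]
r3 m[φ0→X10] = [5, 9]
r3 m[φ0→X13] = [2304, 768]
r3 m[φ1→X10] = [7, 8]
r3 m[φ1→X11] = [1680, 2304]
r3 m[φ2→X10] = [6, 8]
r3 m[φ2→X15] = [1680, 2304]
r3 m[φ3→X10] = [56, 36]
r3 m[φ3→X5] = [1728, 2304]
r3 m[φ4→X5] = [14, 35]
r3 m[φ4→X0] = [20, 56]
r3 m[φ5→X0] = [7, 2]
r3 m[X10→φ0] = [336, 256]
r3 m[X10→φ1] = [240, 288]
r3 m[X10→φ2] = [280, 288]
r3 m[X10→φ3] = [210, 576]
r3 m[X15→φ2] = [1, 1]
r3 m[X13→φ0] = [1, 1]
r3 m[X5→φ3] = [7, 9]
r3 m[X5→φ4] = [8, 4]
r3 m[X11→φ1] = [1, 1]
r3 m[X0→φ4] = [7, 2]
r3 m[X0→φ5] = [5, 9]
r4 m[φ0→X10] = [5, 9]
r4 m[φ0→X13] = [2304, 768]
r4 m[φ1→X10] = [7, 8]
r4 m[φ1→X11] = [1680, 2304]
r4 m[φ2→X10] = [6, 8]
r4 m[φ2→X15] = [1680, 2304]
r4 m[φ3→X10] = [56, 36]
r4 m[φ3→X5] = [1728, 2304]
r4 m[φ4→X5] = [14, 35]
r4 m[φ4→X0] = [20, 56]
r4 m[φ5→X0] = [7, 2]
r4 m[X10→φ0] = [2352, 2304]
r4 m[X10→φ1] = [1680, 2592]
r4 m[X10→φ2] = [1960, 2592]
r4 m[X10→φ3] = [210, 576]
r4 m[X15→φ2] = [1, 1]
r4 m[X13→φ0] = [1, 1]
r4 m[X5→φ3] = [14, 35]
r4 m[X5→φ4] = [1728, 2304]
r4 m[X11→φ1] = [1, 1]
r4 m[X0→φ4] = [7, 2]
r4 m[X0→φ5] = [20, 56]
r5 m[φ0→X10] = [5, 9]
r5 m[φ0→X13] = [20736, 6912]
r5 m[φ1→X10] = [7, 8]
r5 m[φ1→X11] = [11760, 20736]
r5 m[φ2→X10] = [6, 8]
r5 m[φ2→X15] = [11760, 20736]
r5 m[φ3→X10] = [140, 140]
r5 m[φ3→X5] = [1728, 2304]
r5 m[φ4→X5] = [14, 35]
r5 m[φ4→X0] = [11520, 20736]
r5 m[φ5→X0] = [7, 2]
r5 m[X10→φ0] = [2352, 2304]
r5 m[X10→φ1] = [1680, 2592]
r5 m[X10→φ2] = [1960, 2592]
r5 m[X10→φ3] = [210, 576]
r5 m[X15→φ2] = [1, 1]
r5 m[X13→φ0] = [1, 1]
r5 m[X5→φ3] = [14, 35]
r5 m[X5→φ4] = [1728, 2304]
r5 m[X11→φ1] = [1, 1]
r5 m[X0→φ4] = [7, 2]
r5 m[X0→φ5] = [20, 56]
r6 m[φ0→X10] = [5, 9]
r6 m[φ0→X13] = [20736, 6912]
r6 m[φ1→X10] = [7, 8]
r6 m[φ1→X11] = [11760, 20736]
r6 m[φ2→X10] = [6, 8]
r6 m[φ2→X15] = [11760, 20736]
r6 m[φ3→X10] = [140, 140]
r6 m[φ3→X5] = [1728, 2304]
r6 m[φ4→X5] = [14, 35]
r6 m[φ4→X0] = [11520, 20736]
r6 m[φ5→X0] = [7, 2]
r6 m[X10→φ0] = [5880, 8960]
r6 m[X10→φ1] = [4200, 10080]
r6 m[X10→φ2] = [4900, 10080]
r6 m[X10→φ3] = [210, 576]
r6 m[X15→φ2] = [1, 1]
r6 m[X13→φ0] = [1, 1]
r6 m[X5→φ3] = [14, 35]
r6 m[X5→φ4] = [1728, 2304]
r6 m[X11→φ1] = [1, 1]
r6 m[X0→φ4] = [7, 2]
r6 m[X0→φ5] = [11520, 20736]
r7 m[φ0→X10] = [5, 9]
r7 m[φ0→X13] = [80640, 26880]
r7 m[φ1→X10] = [7, 8]
r7 m[φ1→X11] = [40320, 80640]
r7 m[φ2→X10] = [6, 8]
r7 m[φ2→X15] = [29400, 80640]
r7 m[φ3→X10] = [140, 140]
r7 m[φ3→X5] = [1728, 2304]
r7 m[φ4→X5] = [14, 35]
r7 m[φ4→X0] = [11520, 20736]
r7 m[φ5→X0] = [7, 2]
r7 m[X10→φ0] = [5880, 8960]
r7 m[X10→φ1] = [4200, 10080]
r7 m[X10→φ2] = [4900, 10080]
r7 m[X10→φ3] = [210, 576]
r7 m[X15→φ2] = [1, 1]
r7 m[X13→φ0] = [1, 1]
r7 m[X5→φ3] = [14, 35]
r7 m[X5→φ4] = [1728, 2304]
r7 m[X11→φ1] = [1, 1]
r7 m[X0→φ4] = [7, 2]
r7 m[X0→φ5] = [11520, 20736]
r8 m[φ0→X10] = [5, 9]
r8 m[φ0→X13] = [80640, 26880]
r8 m[φ1→X10] = [7, 8]
r8 m[φ1→X11] = [40320, 80640]
r8 m[φ2→X10] = [6, 8]
r8 m[φ2→X15] = [29400, 80640]
r8 m[φ3→X10] = [140, 140]
r8 m[φ3→X5] = [1728, 2304]
r8 m[φ4→X5] = [14, 35]
r8 m[φ4→X0] = [11520, 20736]
r8 m[φ5→X0] = [7, 2]
r8 m[X10→φ0] = [5880, 8960]
r8 m[X10→φ1] = [4200, 10080]
r8 m[X10→φ2] = [4900, 10080]
r8 m[X10→φ3] = [210, 576]
r8 m[X15→φ2] = [1, 1]
r8 m[X13→φ0] = [1, 1]
r8 m[X5→φ3] = [14, 35]
r8 m[X5→φ4] = [1728, 2304]
r8 m[X11→φ1] = [1, 1]
r8 m[X0→φ4] = [7, 2]
r8 m[X0→φ5] = [11520, 20736]
fixed point reached at round 8
b[X11] = ⊗ incoming = [40320, 80640]

b[X11] = [40320, 80640]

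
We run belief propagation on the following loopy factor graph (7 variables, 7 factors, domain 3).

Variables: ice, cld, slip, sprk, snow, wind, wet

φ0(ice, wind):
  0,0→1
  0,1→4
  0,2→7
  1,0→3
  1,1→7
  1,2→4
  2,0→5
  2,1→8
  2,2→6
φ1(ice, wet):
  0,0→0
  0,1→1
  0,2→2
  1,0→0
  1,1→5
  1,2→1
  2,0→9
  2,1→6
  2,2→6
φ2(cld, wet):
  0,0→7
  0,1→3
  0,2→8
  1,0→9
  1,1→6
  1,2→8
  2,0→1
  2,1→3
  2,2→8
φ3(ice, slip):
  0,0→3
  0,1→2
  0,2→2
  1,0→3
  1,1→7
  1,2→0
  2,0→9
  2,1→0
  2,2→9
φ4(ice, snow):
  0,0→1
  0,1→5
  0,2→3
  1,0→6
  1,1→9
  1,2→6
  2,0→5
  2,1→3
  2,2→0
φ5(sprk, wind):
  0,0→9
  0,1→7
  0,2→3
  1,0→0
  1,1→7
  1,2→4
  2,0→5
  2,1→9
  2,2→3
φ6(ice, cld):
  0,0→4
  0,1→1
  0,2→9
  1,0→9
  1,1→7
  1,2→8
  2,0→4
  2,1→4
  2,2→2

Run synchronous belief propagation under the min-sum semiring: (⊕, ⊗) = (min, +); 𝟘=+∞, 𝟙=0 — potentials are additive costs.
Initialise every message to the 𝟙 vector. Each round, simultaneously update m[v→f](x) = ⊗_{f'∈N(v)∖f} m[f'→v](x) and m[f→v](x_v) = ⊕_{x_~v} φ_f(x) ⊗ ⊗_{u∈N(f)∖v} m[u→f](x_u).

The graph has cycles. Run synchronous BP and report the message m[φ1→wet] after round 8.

init: all messages = 𝟙 over 3 values
r1 m[φ0→ice] = [1, 3, 5]
r1 m[φ0→wind] = [1, 4, 4]
r1 m[φ1→ice] = [0, 0, 6]
r1 m[φ1→wet] = [0, 1, 1]
r1 m[φ2→cld] = [3, 6, 1]
r1 m[φ2→wet] = [1, 3, 8]
r1 m[φ3→ice] = [2, 0, 0]
r1 m[φ3→slip] = [3, 0, 0]
r1 m[φ4→ice] = [1, 6, 0]
r1 m[φ4→snow] = [1, 3, 0]
r1 m[φ5→sprk] = [3, 0, 3]
r1 m[φ5→wind] = [0, 7, 3]
r1 m[φ6→ice] = [1, 7, 2]
r1 m[φ6→cld] = [4, 1, 2]
r1 m[ice→φ0] = [0, 0, 0]
r1 m[ice→φ1] = [0, 0, 0]
r1 m[ice→φ3] = [0, 0, 0]
r1 m[ice→φ4] = [0, 0, 0]
r1 m[ice→φ6] = [0, 0, 0]
r1 m[cld→φ2] = [0, 0, 0]
r1 m[cld→φ6] = [0, 0, 0]
r1 m[slip→φ3] = [0, 0, 0]
r1 m[sprk→φ5] = [0, 0, 0]
r1 m[snow→φ4] = [0, 0, 0]
r1 m[wind→φ0] = [0, 0, 0]
r1 m[wind→φ5] = [0, 0, 0]
r1 m[wet→φ1] = [0, 0, 0]
r1 m[wet→φ2] = [0, 0, 0]
r2 m[φ0→ice] = [1, 3, 5]
r2 m[φ0→wind] = [1, 4, 4]
r2 m[φ1→ice] = [0, 0, 6]
r2 m[φ1→wet] = [0, 1, 1]
r2 m[φ2→cld] = [3, 6, 1]
r2 m[φ2→wet] = [1, 3, 8]
r2 m[φ3→ice] = [2, 0, 0]
r2 m[φ3→slip] = [3, 0, 0]
r2 m[φ4→ice] = [1, 6, 0]
r2 m[φ4→snow] = [1, 3, 0]
r2 m[φ5→sprk] = [3, 0, 3]
r2 m[φ5→wind] = [0, 7, 3]
r2 m[φ6→ice] = [1, 7, 2]
r2 m[φ6→cld] = [4, 1, 2]
r2 m[ice→φ0] = [4, 13, 8]
r2 m[ice→φ1] = [5, 16, 7]
r2 m[ice→φ3] = [3, 16, 13]
r2 m[ice→φ4] = [4, 10, 13]
r2 m[ice→φ6] = [4, 9, 11]
r2 m[cld→φ2] = [4, 1, 2]
r2 m[cld→φ6] = [3, 6, 1]
r2 m[slip→φ3] = [0, 0, 0]
r2 m[sprk→φ5] = [0, 0, 0]
r2 m[snow→φ4] = [0, 0, 0]
r2 m[wind→φ0] = [0, 7, 3]
r2 m[wind→φ5] = [1, 4, 4]
r2 m[wet→φ1] = [1, 3, 8]
r2 m[wet→φ2] = [0, 1, 1]
r3 m[φ0→ice] = [1, 3, 5]
r3 m[φ0→wind] = [5, 8, 11]
r3 m[φ1→ice] = [1, 1, 9]
r3 m[φ1→wet] = [5, 6, 7]
r3 m[φ2→cld] = [4, 7, 1]
r3 m[φ2→wet] = [3, 5, 9]
r3 m[φ3→ice] = [2, 0, 0]
r3 m[φ3→slip] = [6, 5, 5]
r3 m[φ4→ice] = [1, 6, 0]
r3 m[φ4→snow] = [5, 9, 7]
r3 m[φ5→sprk] = [7, 1, 6]
r3 m[φ5→wind] = [0, 7, 3]
r3 m[φ6→ice] = [7, 9, 3]
r3 m[φ6→cld] = [8, 5, 13]
r3 m[ice→φ0] = [4, 13, 8]
r3 m[ice→φ1] = [5, 16, 7]
r3 m[ice→φ3] = [3, 16, 13]
r3 m[ice→φ4] = [4, 10, 13]
r3 m[ice→φ6] = [4, 9, 11]
r3 m[cld→φ2] = [4, 1, 2]
r3 m[cld→φ6] = [3, 6, 1]
r3 m[slip→φ3] = [0, 0, 0]
r3 m[sprk→φ5] = [0, 0, 0]
r3 m[snow→φ4] = [0, 0, 0]
r3 m[wind→φ0] = [0, 7, 3]
r3 m[wind→φ5] = [1, 4, 4]
r3 m[wet→φ1] = [1, 3, 8]
r3 m[wet→φ2] = [0, 1, 1]
r4 m[φ0→ice] = [1, 3, 5]
r4 m[φ0→wind] = [5, 8, 11]
r4 m[φ1→ice] = [1, 1, 9]
r4 m[φ1→wet] = [5, 6, 7]
r4 m[φ2→cld] = [4, 7, 1]
r4 m[φ2→wet] = [3, 5, 9]
r4 m[φ3→ice] = [2, 0, 0]
r4 m[φ3→slip] = [6, 5, 5]
r4 m[φ4→ice] = [1, 6, 0]
r4 m[φ4→snow] = [5, 9, 7]
r4 m[φ5→sprk] = [7, 1, 6]
r4 m[φ5→wind] = [0, 7, 3]
r4 m[φ6→ice] = [7, 9, 3]
r4 m[φ6→cld] = [8, 5, 13]
r4 m[ice→φ0] = [11, 16, 12]
r4 m[ice→φ1] = [11, 18, 8]
r4 m[ice→φ3] = [10, 19, 17]
r4 m[ice→φ4] = [11, 13, 17]
r4 m[ice→φ6] = [5, 10, 14]
r4 m[cld→φ2] = [8, 5, 13]
r4 m[cld→φ6] = [4, 7, 1]
r4 m[slip→φ3] = [0, 0, 0]
r4 m[sprk→φ5] = [0, 0, 0]
r4 m[snow→φ4] = [0, 0, 0]
r4 m[wind→φ0] = [0, 7, 3]
r4 m[wind→φ5] = [5, 8, 11]
r4 m[wet→φ1] = [3, 5, 9]
r4 m[wet→φ2] = [5, 6, 7]
r5 m[φ0→ice] = [1, 3, 5]
r5 m[φ0→wind] = [12, 15, 18]
r5 m[φ1→ice] = [3, 3, 11]
r5 m[φ1→wet] = [11, 12, 13]
r5 m[φ2→cld] = [9, 12, 6]
r5 m[φ2→wet] = [14, 11, 13]
r5 m[φ3→ice] = [2, 0, 0]
r5 m[φ3→slip] = [13, 12, 12]
r5 m[φ4→ice] = [1, 6, 0]
r5 m[φ4→snow] = [12, 16, 14]
r5 m[φ5→sprk] = [14, 5, 10]
r5 m[φ5→wind] = [0, 7, 3]
r5 m[φ6→ice] = [8, 9, 3]
r5 m[φ6→cld] = [9, 6, 14]
r5 m[ice→φ0] = [11, 16, 12]
r5 m[ice→φ1] = [11, 18, 8]
r5 m[ice→φ3] = [10, 19, 17]
r5 m[ice→φ4] = [11, 13, 17]
r5 m[ice→φ6] = [5, 10, 14]
r5 m[cld→φ2] = [8, 5, 13]
r5 m[cld→φ6] = [4, 7, 1]
r5 m[slip→φ3] = [0, 0, 0]
r5 m[sprk→φ5] = [0, 0, 0]
r5 m[snow→φ4] = [0, 0, 0]
r5 m[wind→φ0] = [0, 7, 3]
r5 m[wind→φ5] = [5, 8, 11]
r5 m[wet→φ1] = [3, 5, 9]
r5 m[wet→φ2] = [5, 6, 7]
r6 m[φ0→ice] = [1, 3, 5]
r6 m[φ0→wind] = [12, 15, 18]
r6 m[φ1→ice] = [3, 3, 11]
r6 m[φ1→wet] = [11, 12, 13]
r6 m[φ2→cld] = [9, 12, 6]
r6 m[φ2→wet] = [14, 11, 13]
r6 m[φ3→ice] = [2, 0, 0]
r6 m[φ3→slip] = [13, 12, 12]
r6 m[φ4→ice] = [1, 6, 0]
r6 m[φ4→snow] = [12, 16, 14]
r6 m[φ5→sprk] = [14, 5, 10]
r6 m[φ5→wind] = [0, 7, 3]
r6 m[φ6→ice] = [8, 9, 3]
r6 m[φ6→cld] = [9, 6, 14]
r6 m[ice→φ0] = [14, 18, 14]
r6 m[ice→φ1] = [12, 18, 8]
r6 m[ice→φ3] = [13, 21, 19]
r6 m[ice→φ4] = [14, 15, 19]
r6 m[ice→φ6] = [7, 12, 16]
r6 m[cld→φ2] = [9, 6, 14]
r6 m[cld→φ6] = [9, 12, 6]
r6 m[slip→φ3] = [0, 0, 0]
r6 m[sprk→φ5] = [0, 0, 0]
r6 m[snow→φ4] = [0, 0, 0]
r6 m[wind→φ0] = [0, 7, 3]
r6 m[wind→φ5] = [12, 15, 18]
r6 m[wet→φ1] = [14, 11, 13]
r6 m[wet→φ2] = [11, 12, 13]
r7 m[φ0→ice] = [1, 3, 5]
r7 m[φ0→wind] = [15, 18, 20]
r7 m[φ1→ice] = [12, 14, 17]
r7 m[φ1→wet] = [12, 13, 14]
r7 m[φ2→cld] = [15, 18, 12]
r7 m[φ2→wet] = [15, 12, 14]
r7 m[φ3→ice] = [2, 0, 0]
r7 m[φ3→slip] = [16, 15, 15]
r7 m[φ4→ice] = [1, 6, 0]
r7 m[φ4→snow] = [15, 19, 17]
r7 m[φ5→sprk] = [21, 12, 17]
r7 m[φ5→wind] = [0, 7, 3]
r7 m[φ6→ice] = [13, 14, 8]
r7 m[φ6→cld] = [11, 8, 16]
r7 m[ice→φ0] = [14, 18, 14]
r7 m[ice→φ1] = [12, 18, 8]
r7 m[ice→φ3] = [13, 21, 19]
r7 m[ice→φ4] = [14, 15, 19]
r7 m[ice→φ6] = [7, 12, 16]
r7 m[cld→φ2] = [9, 6, 14]
r7 m[cld→φ6] = [9, 12, 6]
r7 m[slip→φ3] = [0, 0, 0]
r7 m[sprk→φ5] = [0, 0, 0]
r7 m[snow→φ4] = [0, 0, 0]
r7 m[wind→φ0] = [0, 7, 3]
r7 m[wind→φ5] = [12, 15, 18]
r7 m[wet→φ1] = [14, 11, 13]
r7 m[wet→φ2] = [11, 12, 13]
r8 m[φ0→ice] = [1, 3, 5]
r8 m[φ0→wind] = [15, 18, 20]
r8 m[φ1→ice] = [12, 14, 17]
r8 m[φ1→wet] = [12, 13, 14]
r8 m[φ2→cld] = [15, 18, 12]
r8 m[φ2→wet] = [15, 12, 14]
r8 m[φ3→ice] = [2, 0, 0]
r8 m[φ3→slip] = [16, 15, 15]
r8 m[φ4→ice] = [1, 6, 0]
r8 m[φ4→snow] = [15, 19, 17]
r8 m[φ5→sprk] = [21, 12, 17]
r8 m[φ5→wind] = [0, 7, 3]
r8 m[φ6→ice] = [13, 14, 8]
r8 m[φ6→cld] = [11, 8, 16]
r8 m[ice→φ0] = [28, 34, 25]
r8 m[ice→φ1] = [17, 23, 13]
r8 m[ice→φ3] = [27, 37, 30]
r8 m[ice→φ4] = [28, 31, 30]
r8 m[ice→φ6] = [16, 23, 22]
r8 m[cld→φ2] = [11, 8, 16]
r8 m[cld→φ6] = [15, 18, 12]
r8 m[slip→φ3] = [0, 0, 0]
r8 m[sprk→φ5] = [0, 0, 0]
r8 m[snow→φ4] = [0, 0, 0]
r8 m[wind→φ0] = [0, 7, 3]
r8 m[wind→φ5] = [15, 18, 20]
r8 m[wet→φ1] = [15, 12, 14]
r8 m[wet→φ2] = [12, 13, 14]

message @ round 8 = [12, 13, 14]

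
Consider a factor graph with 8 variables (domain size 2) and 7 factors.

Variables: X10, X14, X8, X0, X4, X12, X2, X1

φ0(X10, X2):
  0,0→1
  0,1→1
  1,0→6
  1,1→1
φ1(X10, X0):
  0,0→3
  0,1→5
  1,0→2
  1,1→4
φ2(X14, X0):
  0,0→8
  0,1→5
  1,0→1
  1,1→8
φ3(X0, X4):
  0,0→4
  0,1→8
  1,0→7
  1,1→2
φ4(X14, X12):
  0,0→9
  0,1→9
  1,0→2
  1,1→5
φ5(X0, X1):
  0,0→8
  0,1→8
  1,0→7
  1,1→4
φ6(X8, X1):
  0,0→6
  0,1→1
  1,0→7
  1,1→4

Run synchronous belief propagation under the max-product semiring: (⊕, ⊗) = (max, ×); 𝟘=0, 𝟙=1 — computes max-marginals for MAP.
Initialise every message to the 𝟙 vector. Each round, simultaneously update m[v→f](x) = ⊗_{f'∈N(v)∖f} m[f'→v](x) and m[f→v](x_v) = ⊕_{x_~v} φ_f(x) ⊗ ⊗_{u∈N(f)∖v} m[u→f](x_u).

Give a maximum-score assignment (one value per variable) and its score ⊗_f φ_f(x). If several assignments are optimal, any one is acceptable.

init: all messages = 𝟙 over 2 values
r1 m[φ0→X10] = [1, 6]
r1 m[φ0→X2] = [6, 1]
r1 m[φ1→X10] = [5, 4]
r1 m[φ1→X0] = [3, 5]
r1 m[φ2→X14] = [8, 8]
r1 m[φ2→X0] = [8, 8]
r1 m[φ3→X0] = [8, 7]
r1 m[φ3→X4] = [7, 8]
r1 m[φ4→X14] = [9, 5]
r1 m[φ4→X12] = [9, 9]
r1 m[φ5→X0] = [8, 7]
r1 m[φ5→X1] = [8, 8]
r1 m[φ6→X8] = [6, 7]
r1 m[φ6→X1] = [7, 4]
r1 m[X10→φ0] = [1, 1]
r1 m[X10→φ1] = [1, 1]
r1 m[X14→φ2] = [1, 1]
r1 m[X14→φ4] = [1, 1]
r1 m[X8→φ6] = [1, 1]
r1 m[X0→φ1] = [1, 1]
r1 m[X0→φ2] = [1, 1]
r1 m[X0→φ3] = [1, 1]
r1 m[X0→φ5] = [1, 1]
r1 m[X4→φ3] = [1, 1]
r1 m[X12→φ4] = [1, 1]
r1 m[X2→φ0] = [1, 1]
r1 m[X1→φ5] = [1, 1]
r1 m[X1→φ6] = [1, 1]
r2 m[φ0→X10] = [1, 6]
r2 m[φ0→X2] = [6, 1]
r2 m[φ1→X10] = [5, 4]
r2 m[φ1→X0] = [3, 5]
r2 m[φ2→X14] = [8, 8]
r2 m[φ2→X0] = [8, 8]
r2 m[φ3→X0] = [8, 7]
r2 m[φ3→X4] = [7, 8]
r2 m[φ4→X14] = [9, 5]
r2 m[φ4→X12] = [9, 9]
r2 m[φ5→X0] = [8, 7]
r2 m[φ5→X1] = [8, 8]
r2 m[φ6→X8] = [6, 7]
r2 m[φ6→X1] = [7, 4]
r2 m[X10→φ0] = [5, 4]
r2 m[X10→φ1] = [1, 6]
r2 m[X14→φ2] = [9, 5]
r2 m[X14→φ4] = [8, 8]
r2 m[X8→φ6] = [1, 1]
r2 m[X0→φ1] = [512, 392]
r2 m[X0→φ2] = [192, 245]
r2 m[X0→φ3] = [192, 280]
r2 m[X0→φ5] = [192, 280]
r2 m[X4→φ3] = [1, 1]
r2 m[X12→φ4] = [1, 1]
r2 m[X2→φ0] = [1, 1]
r2 m[X1→φ5] = [7, 4]
r2 m[X1→φ6] = [8, 8]
r3 m[φ0→X10] = [1, 6]
r3 m[φ0→X2] = [24, 5]
r3 m[φ1→X10] = [1960, 1568]
r3 m[φ1→X0] = [12, 24]
r3 m[φ2→X14] = [1536, 1960]
r3 m[φ2→X0] = [72, 45]
r3 m[φ3→X0] = [8, 7]
r3 m[φ3→X4] = [1960, 1536]
r3 m[φ4→X14] = [9, 5]
r3 m[φ4→X12] = [72, 72]
r3 m[φ5→X0] = [56, 49]
r3 m[φ5→X1] = [1960, 1536]
r3 m[φ6→X8] = [48, 56]
r3 m[φ6→X1] = [7, 4]
r3 m[X10→φ0] = [5, 4]
r3 m[X10→φ1] = [1, 6]
r3 m[X14→φ2] = [9, 5]
r3 m[X14→φ4] = [8, 8]
r3 m[X8→φ6] = [1, 1]
r3 m[X0→φ1] = [512, 392]
r3 m[X0→φ2] = [192, 245]
r3 m[X0→φ3] = [192, 280]
r3 m[X0→φ5] = [192, 280]
r3 m[X4→φ3] = [1, 1]
r3 m[X12→φ4] = [1, 1]
r3 m[X2→φ0] = [1, 1]
r3 m[X1→φ5] = [7, 4]
r3 m[X1→φ6] = [8, 8]
r4 m[φ0→X10] = [1, 6]
r4 m[φ0→X2] = [24, 5]
r4 m[φ1→X10] = [1960, 1568]
r4 m[φ1→X0] = [12, 24]
r4 m[φ2→X14] = [1536, 1960]
r4 m[φ2→X0] = [72, 45]
r4 m[φ3→X0] = [8, 7]
r4 m[φ3→X4] = [1960, 1536]
r4 m[φ4→X14] = [9, 5]
r4 m[φ4→X12] = [72, 72]
r4 m[φ5→X0] = [56, 49]
r4 m[φ5→X1] = [1960, 1536]
r4 m[φ6→X8] = [48, 56]
r4 m[φ6→X1] = [7, 4]
r4 m[X10→φ0] = [1960, 1568]
r4 m[X10→φ1] = [1, 6]
r4 m[X14→φ2] = [9, 5]
r4 m[X14→φ4] = [1536, 1960]
r4 m[X8→φ6] = [1, 1]
r4 m[X0→φ1] = [32256, 15435]
r4 m[X0→φ2] = [5376, 8232]
r4 m[X0→φ3] = [48384, 52920]
r4 m[X0→φ5] = [6912, 7560]
r4 m[X4→φ3] = [1, 1]
r4 m[X12→φ4] = [1, 1]
r4 m[X2→φ0] = [1, 1]
r4 m[X1→φ5] = [7, 4]
r4 m[X1→φ6] = [1960, 1536]
r5 m[φ0→X10] = [1, 6]
r5 m[φ0→X2] = [9408, 1960]
r5 m[φ1→X10] = [96768, 64512]
r5 m[φ1→X0] = [12, 24]
r5 m[φ2→X14] = [43008, 65856]
r5 m[φ2→X0] = [72, 45]
r5 m[φ3→X0] = [8, 7]
r5 m[φ3→X4] = [370440, 387072]
r5 m[φ4→X14] = [9, 5]
r5 m[φ4→X12] = [13824, 13824]
r5 m[φ5→X0] = [56, 49]
r5 m[φ5→X1] = [55296, 55296]
r5 m[φ6→X8] = [11760, 13720]
r5 m[φ6→X1] = [7, 4]
r5 m[X10→φ0] = [1960, 1568]
r5 m[X10→φ1] = [1, 6]
r5 m[X14→φ2] = [9, 5]
r5 m[X14→φ4] = [1536, 1960]
r5 m[X8→φ6] = [1, 1]
r5 m[X0→φ1] = [32256, 15435]
r5 m[X0→φ2] = [5376, 8232]
r5 m[X0→φ3] = [48384, 52920]
r5 m[X0→φ5] = [6912, 7560]
r5 m[X4→φ3] = [1, 1]
r5 m[X12→φ4] = [1, 1]
r5 m[X2→φ0] = [1, 1]
r5 m[X1→φ5] = [7, 4]
r5 m[X1→φ6] = [1960, 1536]
r6 m[φ0→X10] = [1, 6]
r6 m[φ0→X2] = [9408, 1960]
r6 m[φ1→X10] = [96768, 64512]
r6 m[φ1→X0] = [12, 24]
r6 m[φ2→X14] = [43008, 65856]
r6 m[φ2→X0] = [72, 45]
r6 m[φ3→X0] = [8, 7]
r6 m[φ3→X4] = [370440, 387072]
r6 m[φ4→X14] = [9, 5]
r6 m[φ4→X12] = [13824, 13824]
r6 m[φ5→X0] = [56, 49]
r6 m[φ5→X1] = [55296, 55296]
r6 m[φ6→X8] = [11760, 13720]
r6 m[φ6→X1] = [7, 4]
r6 m[X10→φ0] = [96768, 64512]
r6 m[X10→φ1] = [1, 6]
r6 m[X14→φ2] = [9, 5]
r6 m[X14→φ4] = [43008, 65856]
r6 m[X8→φ6] = [1, 1]
r6 m[X0→φ1] = [32256, 15435]
r6 m[X0→φ2] = [5376, 8232]
r6 m[X0→φ3] = [48384, 52920]
r6 m[X0→φ5] = [6912, 7560]
r6 m[X4→φ3] = [1, 1]
r6 m[X12→φ4] = [1, 1]
r6 m[X2→φ0] = [1, 1]
r6 m[X1→φ5] = [7, 4]
r6 m[X1→φ6] = [55296, 55296]
r7 m[φ0→X10] = [1, 6]
r7 m[φ0→X2] = [387072, 96768]
r7 m[φ1→X10] = [96768, 64512]
r7 m[φ1→X0] = [12, 24]
r7 m[φ2→X14] = [43008, 65856]
r7 m[φ2→X0] = [72, 45]
r7 m[φ3→X0] = [8, 7]
r7 m[φ3→X4] = [370440, 387072]
r7 m[φ4→X14] = [9, 5]
r7 m[φ4→X12] = [387072, 387072]
r7 m[φ5→X0] = [56, 49]
r7 m[φ5→X1] = [55296, 55296]
r7 m[φ6→X8] = [331776, 387072]
r7 m[φ6→X1] = [7, 4]
r7 m[X10→φ0] = [96768, 64512]
r7 m[X10→φ1] = [1, 6]
r7 m[X14→φ2] = [9, 5]
r7 m[X14→φ4] = [43008, 65856]
r7 m[X8→φ6] = [1, 1]
r7 m[X0→φ1] = [32256, 15435]
r7 m[X0→φ2] = [5376, 8232]
r7 m[X0→φ3] = [48384, 52920]
r7 m[X0→φ5] = [6912, 7560]
r7 m[X4→φ3] = [1, 1]
r7 m[X12→φ4] = [1, 1]
r7 m[X2→φ0] = [1, 1]
r7 m[X1→φ5] = [7, 4]
r7 m[X1→φ6] = [55296, 55296]
r8 m[φ0→X10] = [1, 6]
r8 m[φ0→X2] = [387072, 96768]
r8 m[φ1→X10] = [96768, 64512]
r8 m[φ1→X0] = [12, 24]
r8 m[φ2→X14] = [43008, 65856]
r8 m[φ2→X0] = [72, 45]
r8 m[φ3→X0] = [8, 7]
r8 m[φ3→X4] = [370440, 387072]
r8 m[φ4→X14] = [9, 5]
r8 m[φ4→X12] = [387072, 387072]
r8 m[φ5→X0] = [56, 49]
r8 m[φ5→X1] = [55296, 55296]
r8 m[φ6→X8] = [331776, 387072]
r8 m[φ6→X1] = [7, 4]
r8 m[X10→φ0] = [96768, 64512]
r8 m[X10→φ1] = [1, 6]
r8 m[X14→φ2] = [9, 5]
r8 m[X14→φ4] = [43008, 65856]
r8 m[X8→φ6] = [1, 1]
r8 m[X0→φ1] = [32256, 15435]
r8 m[X0→φ2] = [5376, 8232]
r8 m[X0→φ3] = [48384, 52920]
r8 m[X0→φ5] = [6912, 7560]
r8 m[X4→φ3] = [1, 1]
r8 m[X12→φ4] = [1, 1]
r8 m[X2→φ0] = [1, 1]
r8 m[X1→φ5] = [7, 4]
r8 m[X1→φ6] = [55296, 55296]
fixed point reached at round 8
traceback from X10: (X10=1, X14=0, X8=1, X0=0, X4=1, X12=0, X2=0, X1=0), score=387072

assignment: (X10=1, X14=0, X8=1, X0=0, X4=1, X12=0, X2=0, X1=0); score = 387072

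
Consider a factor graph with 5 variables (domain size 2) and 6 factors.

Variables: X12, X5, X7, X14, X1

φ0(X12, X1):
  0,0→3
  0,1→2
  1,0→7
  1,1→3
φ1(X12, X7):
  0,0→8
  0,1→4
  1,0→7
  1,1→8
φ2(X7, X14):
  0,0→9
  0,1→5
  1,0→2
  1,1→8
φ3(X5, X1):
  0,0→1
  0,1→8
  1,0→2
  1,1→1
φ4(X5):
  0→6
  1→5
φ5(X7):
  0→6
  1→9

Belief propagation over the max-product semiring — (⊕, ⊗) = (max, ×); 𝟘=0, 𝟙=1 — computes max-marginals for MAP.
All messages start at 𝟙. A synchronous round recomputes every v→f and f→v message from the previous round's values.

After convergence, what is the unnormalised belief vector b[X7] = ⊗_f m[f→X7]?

b[X7] = [54432, 82944]

init: all messages = 𝟙 over 2 values
r1 m[φ0→X12] = [3, 7]
r1 m[φ0→X1] = [7, 3]
r1 m[φ1→X12] = [8, 8]
r1 m[φ1→X7] = [8, 8]
r1 m[φ2→X7] = [9, 8]
r1 m[φ2→X14] = [9, 8]
r1 m[φ3→X5] = [8, 2]
r1 m[φ3→X1] = [2, 8]
r1 m[φ4→X5] = [6, 5]
r1 m[φ5→X7] = [6, 9]
r1 m[X12→φ0] = [1, 1]
r1 m[X12→φ1] = [1, 1]
r1 m[X5→φ3] = [1, 1]
r1 m[X5→φ4] = [1, 1]
r1 m[X7→φ1] = [1, 1]
r1 m[X7→φ2] = [1, 1]
r1 m[X7→φ5] = [1, 1]
r1 m[X14→φ2] = [1, 1]
r1 m[X1→φ0] = [1, 1]
r1 m[X1→φ3] = [1, 1]
r2 m[φ0→X12] = [3, 7]
r2 m[φ0→X1] = [7, 3]
r2 m[φ1→X12] = [8, 8]
r2 m[φ1→X7] = [8, 8]
r2 m[φ2→X7] = [9, 8]
r2 m[φ2→X14] = [9, 8]
r2 m[φ3→X5] = [8, 2]
r2 m[φ3→X1] = [2, 8]
r2 m[φ4→X5] = [6, 5]
r2 m[φ5→X7] = [6, 9]
r2 m[X12→φ0] = [8, 8]
r2 m[X12→φ1] = [3, 7]
r2 m[X5→φ3] = [6, 5]
r2 m[X5→φ4] = [8, 2]
r2 m[X7→φ1] = [54, 72]
r2 m[X7→φ2] = [48, 72]
r2 m[X7→φ5] = [72, 64]
r2 m[X14→φ2] = [1, 1]
r2 m[X1→φ0] = [2, 8]
r2 m[X1→φ3] = [7, 3]
r3 m[φ0→X12] = [16, 24]
r3 m[φ0→X1] = [56, 24]
r3 m[φ1→X12] = [432, 576]
r3 m[φ1→X7] = [49, 56]
r3 m[φ2→X7] = [9, 8]
r3 m[φ2→X14] = [432, 576]
r3 m[φ3→X5] = [24, 14]
r3 m[φ3→X1] = [10, 48]
r3 m[φ4→X5] = [6, 5]
r3 m[φ5→X7] = [6, 9]
r3 m[X12→φ0] = [8, 8]
r3 m[X12→φ1] = [3, 7]
r3 m[X5→φ3] = [6, 5]
r3 m[X5→φ4] = [8, 2]
r3 m[X7→φ1] = [54, 72]
r3 m[X7→φ2] = [48, 72]
r3 m[X7→φ5] = [72, 64]
r3 m[X14→φ2] = [1, 1]
r3 m[X1→φ0] = [2, 8]
r3 m[X1→φ3] = [7, 3]
r4 m[φ0→X12] = [16, 24]
r4 m[φ0→X1] = [56, 24]
r4 m[φ1→X12] = [432, 576]
r4 m[φ1→X7] = [49, 56]
r4 m[φ2→X7] = [9, 8]
r4 m[φ2→X14] = [432, 576]
r4 m[φ3→X5] = [24, 14]
r4 m[φ3→X1] = [10, 48]
r4 m[φ4→X5] = [6, 5]
r4 m[φ5→X7] = [6, 9]
r4 m[X12→φ0] = [432, 576]
r4 m[X12→φ1] = [16, 24]
r4 m[X5→φ3] = [6, 5]
r4 m[X5→φ4] = [24, 14]
r4 m[X7→φ1] = [54, 72]
r4 m[X7→φ2] = [294, 504]
r4 m[X7→φ5] = [441, 448]
r4 m[X14→φ2] = [1, 1]
r4 m[X1→φ0] = [10, 48]
r4 m[X1→φ3] = [56, 24]
r5 m[φ0→X12] = [96, 144]
r5 m[φ0→X1] = [4032, 1728]
r5 m[φ1→X12] = [432, 576]
r5 m[φ1→X7] = [168, 192]
r5 m[φ2→X7] = [9, 8]
r5 m[φ2→X14] = [2646, 4032]
r5 m[φ3→X5] = [192, 112]
r5 m[φ3→X1] = [10, 48]
r5 m[φ4→X5] = [6, 5]
r5 m[φ5→X7] = [6, 9]
r5 m[X12→φ0] = [432, 576]
r5 m[X12→φ1] = [16, 24]
r5 m[X5→φ3] = [6, 5]
r5 m[X5→φ4] = [24, 14]
r5 m[X7→φ1] = [54, 72]
r5 m[X7→φ2] = [294, 504]
r5 m[X7→φ5] = [441, 448]
r5 m[X14→φ2] = [1, 1]
r5 m[X1→φ0] = [10, 48]
r5 m[X1→φ3] = [56, 24]
r6 m[φ0→X12] = [96, 144]
r6 m[φ0→X1] = [4032, 1728]
r6 m[φ1→X12] = [432, 576]
r6 m[φ1→X7] = [168, 192]
r6 m[φ2→X7] = [9, 8]
r6 m[φ2→X14] = [2646, 4032]
r6 m[φ3→X5] = [192, 112]
r6 m[φ3→X1] = [10, 48]
r6 m[φ4→X5] = [6, 5]
r6 m[φ5→X7] = [6, 9]
r6 m[X12→φ0] = [432, 576]
r6 m[X12→φ1] = [96, 144]
r6 m[X5→φ3] = [6, 5]
r6 m[X5→φ4] = [192, 112]
r6 m[X7→φ1] = [54, 72]
r6 m[X7→φ2] = [1008, 1728]
r6 m[X7→φ5] = [1512, 1536]
r6 m[X14→φ2] = [1, 1]
r6 m[X1→φ0] = [10, 48]
r6 m[X1→φ3] = [4032, 1728]
r7 m[φ0→X12] = [96, 144]
r7 m[φ0→X1] = [4032, 1728]
r7 m[φ1→X12] = [432, 576]
r7 m[φ1→X7] = [1008, 1152]
r7 m[φ2→X7] = [9, 8]
r7 m[φ2→X14] = [9072, 13824]
r7 m[φ3→X5] = [13824, 8064]
r7 m[φ3→X1] = [10, 48]
r7 m[φ4→X5] = [6, 5]
r7 m[φ5→X7] = [6, 9]
r7 m[X12→φ0] = [432, 576]
r7 m[X12→φ1] = [96, 144]
r7 m[X5→φ3] = [6, 5]
r7 m[X5→φ4] = [192, 112]
r7 m[X7→φ1] = [54, 72]
r7 m[X7→φ2] = [1008, 1728]
r7 m[X7→φ5] = [1512, 1536]
r7 m[X14→φ2] = [1, 1]
r7 m[X1→φ0] = [10, 48]
r7 m[X1→φ3] = [4032, 1728]
r8 m[φ0→X12] = [96, 144]
r8 m[φ0→X1] = [4032, 1728]
r8 m[φ1→X12] = [432, 576]
r8 m[φ1→X7] = [1008, 1152]
r8 m[φ2→X7] = [9, 8]
r8 m[φ2→X14] = [9072, 13824]
r8 m[φ3→X5] = [13824, 8064]
r8 m[φ3→X1] = [10, 48]
r8 m[φ4→X5] = [6, 5]
r8 m[φ5→X7] = [6, 9]
r8 m[X12→φ0] = [432, 576]
r8 m[X12→φ1] = [96, 144]
r8 m[X5→φ3] = [6, 5]
r8 m[X5→φ4] = [13824, 8064]
r8 m[X7→φ1] = [54, 72]
r8 m[X7→φ2] = [6048, 10368]
r8 m[X7→φ5] = [9072, 9216]
r8 m[X14→φ2] = [1, 1]
r8 m[X1→φ0] = [10, 48]
r8 m[X1→φ3] = [4032, 1728]
r9 m[φ0→X12] = [96, 144]
r9 m[φ0→X1] = [4032, 1728]
r9 m[φ1→X12] = [432, 576]
r9 m[φ1→X7] = [1008, 1152]
r9 m[φ2→X7] = [9, 8]
r9 m[φ2→X14] = [54432, 82944]
r9 m[φ3→X5] = [13824, 8064]
r9 m[φ3→X1] = [10, 48]
r9 m[φ4→X5] = [6, 5]
r9 m[φ5→X7] = [6, 9]
r9 m[X12→φ0] = [432, 576]
r9 m[X12→φ1] = [96, 144]
r9 m[X5→φ3] = [6, 5]
r9 m[X5→φ4] = [13824, 8064]
r9 m[X7→φ1] = [54, 72]
r9 m[X7→φ2] = [6048, 10368]
r9 m[X7→φ5] = [9072, 9216]
r9 m[X14→φ2] = [1, 1]
r9 m[X1→φ0] = [10, 48]
r9 m[X1→φ3] = [4032, 1728]
r10 m[φ0→X12] = [96, 144]
r10 m[φ0→X1] = [4032, 1728]
r10 m[φ1→X12] = [432, 576]
r10 m[φ1→X7] = [1008, 1152]
r10 m[φ2→X7] = [9, 8]
r10 m[φ2→X14] = [54432, 82944]
r10 m[φ3→X5] = [13824, 8064]
r10 m[φ3→X1] = [10, 48]
r10 m[φ4→X5] = [6, 5]
r10 m[φ5→X7] = [6, 9]
r10 m[X12→φ0] = [432, 576]
r10 m[X12→φ1] = [96, 144]
r10 m[X5→φ3] = [6, 5]
r10 m[X5→φ4] = [13824, 8064]
r10 m[X7→φ1] = [54, 72]
r10 m[X7→φ2] = [6048, 10368]
r10 m[X7→φ5] = [9072, 9216]
r10 m[X14→φ2] = [1, 1]
r10 m[X1→φ0] = [10, 48]
r10 m[X1→φ3] = [4032, 1728]
fixed point reached at round 10
b[X7] = ⊗ incoming = [54432, 82944]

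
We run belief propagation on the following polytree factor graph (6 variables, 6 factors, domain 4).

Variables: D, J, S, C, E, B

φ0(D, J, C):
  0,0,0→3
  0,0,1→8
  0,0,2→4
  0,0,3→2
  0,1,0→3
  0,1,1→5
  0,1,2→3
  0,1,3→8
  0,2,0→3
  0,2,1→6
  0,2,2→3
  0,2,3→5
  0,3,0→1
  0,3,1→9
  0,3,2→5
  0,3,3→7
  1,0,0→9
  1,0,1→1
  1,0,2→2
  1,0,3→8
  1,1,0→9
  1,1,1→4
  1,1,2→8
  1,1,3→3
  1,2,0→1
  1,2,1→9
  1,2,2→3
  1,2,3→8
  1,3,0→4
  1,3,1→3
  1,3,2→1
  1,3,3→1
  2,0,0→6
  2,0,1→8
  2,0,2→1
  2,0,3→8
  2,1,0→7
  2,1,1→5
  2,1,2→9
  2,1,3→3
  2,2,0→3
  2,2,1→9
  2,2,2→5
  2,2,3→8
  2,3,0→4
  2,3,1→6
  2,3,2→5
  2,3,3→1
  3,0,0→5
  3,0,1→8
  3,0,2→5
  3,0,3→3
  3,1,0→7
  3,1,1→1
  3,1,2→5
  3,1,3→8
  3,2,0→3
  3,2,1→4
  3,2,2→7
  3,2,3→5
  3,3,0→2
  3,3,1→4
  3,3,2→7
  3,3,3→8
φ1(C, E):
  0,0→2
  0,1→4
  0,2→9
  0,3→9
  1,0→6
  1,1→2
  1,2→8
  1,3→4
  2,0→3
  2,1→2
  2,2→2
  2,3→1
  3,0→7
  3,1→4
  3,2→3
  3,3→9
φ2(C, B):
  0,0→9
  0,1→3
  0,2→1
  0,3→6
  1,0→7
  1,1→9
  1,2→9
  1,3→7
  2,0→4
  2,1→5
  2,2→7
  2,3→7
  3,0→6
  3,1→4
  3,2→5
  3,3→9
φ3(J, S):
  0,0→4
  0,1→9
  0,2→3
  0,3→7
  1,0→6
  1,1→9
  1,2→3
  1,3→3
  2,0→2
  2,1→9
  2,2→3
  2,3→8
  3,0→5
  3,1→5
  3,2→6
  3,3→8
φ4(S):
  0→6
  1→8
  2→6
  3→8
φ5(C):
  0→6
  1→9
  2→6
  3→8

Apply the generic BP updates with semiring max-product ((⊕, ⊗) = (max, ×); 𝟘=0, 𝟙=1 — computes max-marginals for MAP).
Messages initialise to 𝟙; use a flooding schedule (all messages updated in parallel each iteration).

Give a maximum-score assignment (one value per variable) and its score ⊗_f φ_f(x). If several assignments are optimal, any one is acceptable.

init: all messages = 𝟙 over 4 values
r1 m[φ0→D] = [9, 9, 9, 8]
r1 m[φ0→J] = [9, 9, 9, 9]
r1 m[φ0→C] = [9, 9, 9, 8]
r1 m[φ1→C] = [9, 8, 3, 9]
r1 m[φ1→E] = [7, 4, 9, 9]
r1 m[φ2→C] = [9, 9, 7, 9]
r1 m[φ2→B] = [9, 9, 9, 9]
r1 m[φ3→J] = [9, 9, 9, 8]
r1 m[φ3→S] = [6, 9, 6, 8]
r1 m[φ4→S] = [6, 8, 6, 8]
r1 m[φ5→C] = [6, 9, 6, 8]
r1 m[D→φ0] = [1, 1, 1, 1]
r1 m[J→φ0] = [1, 1, 1, 1]
r1 m[J→φ3] = [1, 1, 1, 1]
r1 m[S→φ3] = [1, 1, 1, 1]
r1 m[S→φ4] = [1, 1, 1, 1]
r1 m[C→φ0] = [1, 1, 1, 1]
r1 m[C→φ1] = [1, 1, 1, 1]
r1 m[C→φ2] = [1, 1, 1, 1]
r1 m[C→φ5] = [1, 1, 1, 1]
r1 m[E→φ1] = [1, 1, 1, 1]
r1 m[B→φ2] = [1, 1, 1, 1]
r2 m[φ0→D] = [9, 9, 9, 8]
r2 m[φ0→J] = [9, 9, 9, 9]
r2 m[φ0→C] = [9, 9, 9, 8]
r2 m[φ1→C] = [9, 8, 3, 9]
r2 m[φ1→E] = [7, 4, 9, 9]
r2 m[φ2→C] = [9, 9, 7, 9]
r2 m[φ2→B] = [9, 9, 9, 9]
r2 m[φ3→J] = [9, 9, 9, 8]
r2 m[φ3→S] = [6, 9, 6, 8]
r2 m[φ4→S] = [6, 8, 6, 8]
r2 m[φ5→C] = [6, 9, 6, 8]
r2 m[D→φ0] = [1, 1, 1, 1]
r2 m[J→φ0] = [9, 9, 9, 8]
r2 m[J→φ3] = [9, 9, 9, 9]
r2 m[S→φ3] = [6, 8, 6, 8]
r2 m[S→φ4] = [6, 9, 6, 8]
r2 m[C→φ0] = [486, 648, 126, 648]
r2 m[C→φ1] = [486, 729, 378, 576]
r2 m[C→φ2] = [486, 648, 162, 576]
r2 m[C→φ5] = [729, 648, 189, 648]
r2 m[E→φ1] = [1, 1, 1, 1]
r2 m[B→φ2] = [1, 1, 1, 1]
r3 m[φ0→D] = [46656, 52488, 52488, 46656]
r3 m[φ0→J] = [5184, 5184, 5832, 5832]
r3 m[φ0→C] = [81, 81, 81, 72]
r3 m[φ1→C] = [9, 8, 3, 9]
r3 m[φ1→E] = [4374, 2304, 5832, 5184]
r3 m[φ2→C] = [9, 9, 7, 9]
r3 m[φ2→B] = [4536, 5832, 5832, 5184]
r3 m[φ3→J] = [72, 72, 72, 64]
r3 m[φ3→S] = [54, 81, 54, 72]
r3 m[φ4→S] = [6, 8, 6, 8]
r3 m[φ5→C] = [6, 9, 6, 8]
r3 m[D→φ0] = [1, 1, 1, 1]
r3 m[J→φ0] = [9, 9, 9, 8]
r3 m[J→φ3] = [9, 9, 9, 9]
r3 m[S→φ3] = [6, 8, 6, 8]
r3 m[S→φ4] = [6, 9, 6, 8]
r3 m[C→φ0] = [486, 648, 126, 648]
r3 m[C→φ1] = [486, 729, 378, 576]
r3 m[C→φ2] = [486, 648, 162, 576]
r3 m[C→φ5] = [729, 648, 189, 648]
r3 m[E→φ1] = [1, 1, 1, 1]
r3 m[B→φ2] = [1, 1, 1, 1]
r4 m[φ0→D] = [46656, 52488, 52488, 46656]
r4 m[φ0→J] = [5184, 5184, 5832, 5832]
r4 m[φ0→C] = [81, 81, 81, 72]
r4 m[φ1→C] = [9, 8, 3, 9]
r4 m[φ1→E] = [4374, 2304, 5832, 5184]
r4 m[φ2→C] = [9, 9, 7, 9]
r4 m[φ2→B] = [4536, 5832, 5832, 5184]
r4 m[φ3→J] = [72, 72, 72, 64]
r4 m[φ3→S] = [54, 81, 54, 72]
r4 m[φ4→S] = [6, 8, 6, 8]
r4 m[φ5→C] = [6, 9, 6, 8]
r4 m[D→φ0] = [1, 1, 1, 1]
r4 m[J→φ0] = [72, 72, 72, 64]
r4 m[J→φ3] = [5184, 5184, 5832, 5832]
r4 m[S→φ3] = [6, 8, 6, 8]
r4 m[S→φ4] = [54, 81, 54, 72]
r4 m[C→φ0] = [486, 648, 126, 648]
r4 m[C→φ1] = [4374, 6561, 3402, 5184]
r4 m[C→φ2] = [4374, 5832, 1458, 5184]
r4 m[C→φ5] = [6561, 5832, 1701, 5832]
r4 m[E→φ1] = [1, 1, 1, 1]
r4 m[B→φ2] = [1, 1, 1, 1]
r5 m[φ0→D] = [373248, 419904, 419904, 373248]
r5 m[φ0→J] = [5184, 5184, 5832, 5832]
r5 m[φ0→C] = [648, 648, 648, 576]
r5 m[φ1→C] = [9, 8, 3, 9]
r5 m[φ1→E] = [39366, 20736, 52488, 46656]
r5 m[φ2→C] = [9, 9, 7, 9]
r5 m[φ2→B] = [40824, 52488, 52488, 46656]
r5 m[φ3→J] = [72, 72, 72, 64]
r5 m[φ3→S] = [31104, 52488, 34992, 46656]
r5 m[φ4→S] = [6, 8, 6, 8]
r5 m[φ5→C] = [6, 9, 6, 8]
r5 m[D→φ0] = [1, 1, 1, 1]
r5 m[J→φ0] = [72, 72, 72, 64]
r5 m[J→φ3] = [5184, 5184, 5832, 5832]
r5 m[S→φ3] = [6, 8, 6, 8]
r5 m[S→φ4] = [54, 81, 54, 72]
r5 m[C→φ0] = [486, 648, 126, 648]
r5 m[C→φ1] = [4374, 6561, 3402, 5184]
r5 m[C→φ2] = [4374, 5832, 1458, 5184]
r5 m[C→φ5] = [6561, 5832, 1701, 5832]
r5 m[E→φ1] = [1, 1, 1, 1]
r5 m[B→φ2] = [1, 1, 1, 1]
r6 m[φ0→D] = [373248, 419904, 419904, 373248]
r6 m[φ0→J] = [5184, 5184, 5832, 5832]
r6 m[φ0→C] = [648, 648, 648, 576]
r6 m[φ1→C] = [9, 8, 3, 9]
r6 m[φ1→E] = [39366, 20736, 52488, 46656]
r6 m[φ2→C] = [9, 9, 7, 9]
r6 m[φ2→B] = [40824, 52488, 52488, 46656]
r6 m[φ3→J] = [72, 72, 72, 64]
r6 m[φ3→S] = [31104, 52488, 34992, 46656]
r6 m[φ4→S] = [6, 8, 6, 8]
r6 m[φ5→C] = [6, 9, 6, 8]
r6 m[D→φ0] = [1, 1, 1, 1]
r6 m[J→φ0] = [72, 72, 72, 64]
r6 m[J→φ3] = [5184, 5184, 5832, 5832]
r6 m[S→φ3] = [6, 8, 6, 8]
r6 m[S→φ4] = [31104, 52488, 34992, 46656]
r6 m[C→φ0] = [486, 648, 126, 648]
r6 m[C→φ1] = [34992, 52488, 27216, 41472]
r6 m[C→φ2] = [34992, 46656, 11664, 41472]
r6 m[C→φ5] = [52488, 46656, 13608, 46656]
r6 m[E→φ1] = [1, 1, 1, 1]
r6 m[B→φ2] = [1, 1, 1, 1]
r7 m[φ0→D] = [373248, 419904, 419904, 373248]
r7 m[φ0→J] = [5184, 5184, 5832, 5832]
r7 m[φ0→C] = [648, 648, 648, 576]
r7 m[φ1→C] = [9, 8, 3, 9]
r7 m[φ1→E] = [314928, 165888, 419904, 373248]
r7 m[φ2→C] = [9, 9, 7, 9]
r7 m[φ2→B] = [326592, 419904, 419904, 373248]
r7 m[φ3→J] = [72, 72, 72, 64]
r7 m[φ3→S] = [31104, 52488, 34992, 46656]
r7 m[φ4→S] = [6, 8, 6, 8]
r7 m[φ5→C] = [6, 9, 6, 8]
r7 m[D→φ0] = [1, 1, 1, 1]
r7 m[J→φ0] = [72, 72, 72, 64]
r7 m[J→φ3] = [5184, 5184, 5832, 5832]
r7 m[S→φ3] = [6, 8, 6, 8]
r7 m[S→φ4] = [31104, 52488, 34992, 46656]
r7 m[C→φ0] = [486, 648, 126, 648]
r7 m[C→φ1] = [34992, 52488, 27216, 41472]
r7 m[C→φ2] = [34992, 46656, 11664, 41472]
r7 m[C→φ5] = [52488, 46656, 13608, 46656]
r7 m[E→φ1] = [1, 1, 1, 1]
r7 m[B→φ2] = [1, 1, 1, 1]
r8 m[φ0→D] = [373248, 419904, 419904, 373248]
r8 m[φ0→J] = [5184, 5184, 5832, 5832]
r8 m[φ0→C] = [648, 648, 648, 576]
r8 m[φ1→C] = [9, 8, 3, 9]
r8 m[φ1→E] = [314928, 165888, 419904, 373248]
r8 m[φ2→C] = [9, 9, 7, 9]
r8 m[φ2→B] = [326592, 419904, 419904, 373248]
r8 m[φ3→J] = [72, 72, 72, 64]
r8 m[φ3→S] = [31104, 52488, 34992, 46656]
r8 m[φ4→S] = [6, 8, 6, 8]
r8 m[φ5→C] = [6, 9, 6, 8]
r8 m[D→φ0] = [1, 1, 1, 1]
r8 m[J→φ0] = [72, 72, 72, 64]
r8 m[J→φ3] = [5184, 5184, 5832, 5832]
r8 m[S→φ3] = [6, 8, 6, 8]
r8 m[S→φ4] = [31104, 52488, 34992, 46656]
r8 m[C→φ0] = [486, 648, 126, 648]
r8 m[C→φ1] = [34992, 52488, 27216, 41472]
r8 m[C→φ2] = [34992, 46656, 11664, 41472]
r8 m[C→φ5] = [52488, 46656, 13608, 46656]
r8 m[E→φ1] = [1, 1, 1, 1]
r8 m[B→φ2] = [1, 1, 1, 1]
fixed point reached at round 8
traceback from D: (D=1, J=2, S=1, C=1, E=2, B=1), score=419904

assignment: (D=1, J=2, S=1, C=1, E=2, B=1); score = 419904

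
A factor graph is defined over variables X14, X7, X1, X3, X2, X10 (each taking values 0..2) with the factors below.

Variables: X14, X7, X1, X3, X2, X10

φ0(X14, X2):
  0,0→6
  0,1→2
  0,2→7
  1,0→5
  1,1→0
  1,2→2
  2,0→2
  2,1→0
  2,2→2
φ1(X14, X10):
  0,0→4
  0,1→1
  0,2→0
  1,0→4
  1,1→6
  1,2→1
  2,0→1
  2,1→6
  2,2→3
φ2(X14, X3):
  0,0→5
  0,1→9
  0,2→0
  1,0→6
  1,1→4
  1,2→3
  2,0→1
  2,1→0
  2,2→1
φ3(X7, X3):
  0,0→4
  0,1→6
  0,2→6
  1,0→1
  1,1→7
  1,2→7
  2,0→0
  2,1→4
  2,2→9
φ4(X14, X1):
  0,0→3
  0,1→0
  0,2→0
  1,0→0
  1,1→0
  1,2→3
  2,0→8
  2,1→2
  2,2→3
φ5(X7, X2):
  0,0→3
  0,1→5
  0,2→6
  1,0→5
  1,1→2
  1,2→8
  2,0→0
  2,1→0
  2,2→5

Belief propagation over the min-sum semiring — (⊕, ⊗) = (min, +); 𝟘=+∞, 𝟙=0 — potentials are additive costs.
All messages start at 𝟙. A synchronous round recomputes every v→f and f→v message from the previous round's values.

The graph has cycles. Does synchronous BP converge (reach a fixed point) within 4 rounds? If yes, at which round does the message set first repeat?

init: all messages = 𝟙 over 3 values
r1 m[φ0→X14] = [2, 0, 0]
r1 m[φ0→X2] = [2, 0, 2]
r1 m[φ1→X14] = [0, 1, 1]
r1 m[φ1→X10] = [1, 1, 0]
r1 m[φ2→X14] = [0, 3, 0]
r1 m[φ2→X3] = [1, 0, 0]
r1 m[φ3→X7] = [4, 1, 0]
r1 m[φ3→X3] = [0, 4, 6]
r1 m[φ4→X14] = [0, 0, 2]
r1 m[φ4→X1] = [0, 0, 0]
r1 m[φ5→X7] = [3, 2, 0]
r1 m[φ5→X2] = [0, 0, 5]
r1 m[X14→φ0] = [0, 0, 0]
r1 m[X14→φ1] = [0, 0, 0]
r1 m[X14→φ2] = [0, 0, 0]
r1 m[X14→φ4] = [0, 0, 0]
r1 m[X7→φ3] = [0, 0, 0]
r1 m[X7→φ5] = [0, 0, 0]
r1 m[X1→φ4] = [0, 0, 0]
r1 m[X3→φ2] = [0, 0, 0]
r1 m[X3→φ3] = [0, 0, 0]
r1 m[X2→φ0] = [0, 0, 0]
r1 m[X2→φ5] = [0, 0, 0]
r1 m[X10→φ1] = [0, 0, 0]
r2 m[φ0→X14] = [2, 0, 0]
r2 m[φ0→X2] = [2, 0, 2]
r2 m[φ1→X14] = [0, 1, 1]
r2 m[φ1→X10] = [1, 1, 0]
r2 m[φ2→X14] = [0, 3, 0]
r2 m[φ2→X3] = [1, 0, 0]
r2 m[φ3→X7] = [4, 1, 0]
r2 m[φ3→X3] = [0, 4, 6]
r2 m[φ4→X14] = [0, 0, 2]
r2 m[φ4→X1] = [0, 0, 0]
r2 m[φ5→X7] = [3, 2, 0]
r2 m[φ5→X2] = [0, 0, 5]
r2 m[X14→φ0] = [0, 4, 3]
r2 m[X14→φ1] = [2, 3, 2]
r2 m[X14→φ2] = [2, 1, 3]
r2 m[X14→φ4] = [2, 4, 1]
r2 m[X7→φ3] = [3, 2, 0]
r2 m[X7→φ5] = [4, 1, 0]
r2 m[X1→φ4] = [0, 0, 0]
r2 m[X3→φ2] = [0, 4, 6]
r2 m[X3→φ3] = [1, 0, 0]
r2 m[X2→φ0] = [0, 0, 5]
r2 m[X2→φ5] = [2, 0, 2]
r2 m[X10→φ1] = [0, 0, 0]
r3 m[φ0→X14] = [2, 0, 0]
r3 m[φ0→X2] = [5, 2, 5]
r3 m[φ1→X14] = [0, 1, 1]
r3 m[φ1→X10] = [3, 3, 2]
r3 m[φ2→X14] = [5, 6, 1]
r3 m[φ2→X3] = [4, 3, 2]
r3 m[φ3→X7] = [5, 2, 1]
r3 m[φ3→X3] = [0, 4, 9]
r3 m[φ4→X14] = [0, 0, 2]
r3 m[φ4→X1] = [4, 2, 2]
r3 m[φ5→X7] = [5, 2, 0]
r3 m[φ5→X2] = [0, 0, 5]
r3 m[X14→φ0] = [0, 4, 3]
r3 m[X14→φ1] = [2, 3, 2]
r3 m[X14→φ2] = [2, 1, 3]
r3 m[X14→φ4] = [2, 4, 1]
r3 m[X7→φ3] = [3, 2, 0]
r3 m[X7→φ5] = [4, 1, 0]
r3 m[X1→φ4] = [0, 0, 0]
r3 m[X3→φ2] = [0, 4, 6]
r3 m[X3→φ3] = [1, 0, 0]
r3 m[X2→φ0] = [0, 0, 5]
r3 m[X2→φ5] = [2, 0, 2]
r3 m[X10→φ1] = [0, 0, 0]
r4 m[φ0→X14] = [2, 0, 0]
r4 m[φ0→X2] = [5, 2, 5]
r4 m[φ1→X14] = [0, 1, 1]
r4 m[φ1→X10] = [3, 3, 2]
r4 m[φ2→X14] = [5, 6, 1]
r4 m[φ2→X3] = [4, 3, 2]
r4 m[φ3→X7] = [5, 2, 1]
r4 m[φ3→X3] = [0, 4, 9]
r4 m[φ4→X14] = [0, 0, 2]
r4 m[φ4→X1] = [4, 2, 2]
r4 m[φ5→X7] = [5, 2, 0]
r4 m[φ5→X2] = [0, 0, 5]
r4 m[X14→φ0] = [5, 7, 4]
r4 m[X14→φ1] = [7, 6, 3]
r4 m[X14→φ2] = [2, 1, 3]
r4 m[X14→φ4] = [7, 7, 2]
r4 m[X7→φ3] = [5, 2, 0]
r4 m[X7→φ5] = [5, 2, 1]
r4 m[X1→φ4] = [0, 0, 0]
r4 m[X3→φ2] = [0, 4, 9]
r4 m[X3→φ3] = [4, 3, 2]
r4 m[X2→φ0] = [0, 0, 5]
r4 m[X2→φ5] = [5, 2, 5]
r4 m[X10→φ1] = [0, 0, 0]
no fixed point within 4 rounds

NOT CONVERGED within 4 rounds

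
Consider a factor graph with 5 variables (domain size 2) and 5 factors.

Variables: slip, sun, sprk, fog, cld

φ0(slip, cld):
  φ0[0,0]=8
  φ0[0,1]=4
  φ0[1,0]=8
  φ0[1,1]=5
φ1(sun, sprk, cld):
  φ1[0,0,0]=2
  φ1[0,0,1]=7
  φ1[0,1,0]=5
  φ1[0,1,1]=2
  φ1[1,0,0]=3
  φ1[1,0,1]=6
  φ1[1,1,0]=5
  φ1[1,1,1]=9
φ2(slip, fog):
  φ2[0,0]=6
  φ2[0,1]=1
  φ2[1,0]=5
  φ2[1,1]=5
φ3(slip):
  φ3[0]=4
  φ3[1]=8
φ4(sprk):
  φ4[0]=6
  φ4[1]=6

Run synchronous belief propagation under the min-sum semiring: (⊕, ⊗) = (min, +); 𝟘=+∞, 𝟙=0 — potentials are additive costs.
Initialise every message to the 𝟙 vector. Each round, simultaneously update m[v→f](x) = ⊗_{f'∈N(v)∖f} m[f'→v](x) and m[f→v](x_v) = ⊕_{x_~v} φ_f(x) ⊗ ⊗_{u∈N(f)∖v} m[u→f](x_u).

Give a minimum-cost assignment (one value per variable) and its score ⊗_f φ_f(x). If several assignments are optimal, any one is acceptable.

init: all messages = 𝟙 over 2 values
r1 m[φ0→slip] = [4, 5]
r1 m[φ0→cld] = [8, 4]
r1 m[φ1→sun] = [2, 3]
r1 m[φ1→sprk] = [2, 2]
r1 m[φ1→cld] = [2, 2]
r1 m[φ2→slip] = [1, 5]
r1 m[φ2→fog] = [5, 1]
r1 m[φ3→slip] = [4, 8]
r1 m[φ4→sprk] = [6, 6]
r1 m[slip→φ0] = [0, 0]
r1 m[slip→φ2] = [0, 0]
r1 m[slip→φ3] = [0, 0]
r1 m[sun→φ1] = [0, 0]
r1 m[sprk→φ1] = [0, 0]
r1 m[sprk→φ4] = [0, 0]
r1 m[fog→φ2] = [0, 0]
r1 m[cld→φ0] = [0, 0]
r1 m[cld→φ1] = [0, 0]
r2 m[φ0→slip] = [4, 5]
r2 m[φ0→cld] = [8, 4]
r2 m[φ1→sun] = [2, 3]
r2 m[φ1→sprk] = [2, 2]
r2 m[φ1→cld] = [2, 2]
r2 m[φ2→slip] = [1, 5]
r2 m[φ2→fog] = [5, 1]
r2 m[φ3→slip] = [4, 8]
r2 m[φ4→sprk] = [6, 6]
r2 m[slip→φ0] = [5, 13]
r2 m[slip→φ2] = [8, 13]
r2 m[slip→φ3] = [5, 10]
r2 m[sun→φ1] = [0, 0]
r2 m[sprk→φ1] = [6, 6]
r2 m[sprk→φ4] = [2, 2]
r2 m[fog→φ2] = [0, 0]
r2 m[cld→φ0] = [2, 2]
r2 m[cld→φ1] = [8, 4]
r3 m[φ0→slip] = [6, 7]
r3 m[φ0→cld] = [13, 9]
r3 m[φ1→sun] = [12, 16]
r3 m[φ1→sprk] = [10, 6]
r3 m[φ1→cld] = [8, 8]
r3 m[φ2→slip] = [1, 5]
r3 m[φ2→fog] = [14, 9]
r3 m[φ3→slip] = [4, 8]
r3 m[φ4→sprk] = [6, 6]
r3 m[slip→φ0] = [5, 13]
r3 m[slip→φ2] = [8, 13]
r3 m[slip→φ3] = [5, 10]
r3 m[sun→φ1] = [0, 0]
r3 m[sprk→φ1] = [6, 6]
r3 m[sprk→φ4] = [2, 2]
r3 m[fog→φ2] = [0, 0]
r3 m[cld→φ0] = [2, 2]
r3 m[cld→φ1] = [8, 4]
r4 m[φ0→slip] = [6, 7]
r4 m[φ0→cld] = [13, 9]
r4 m[φ1→sun] = [12, 16]
r4 m[φ1→sprk] = [10, 6]
r4 m[φ1→cld] = [8, 8]
r4 m[φ2→slip] = [1, 5]
r4 m[φ2→fog] = [14, 9]
r4 m[φ3→slip] = [4, 8]
r4 m[φ4→sprk] = [6, 6]
r4 m[slip→φ0] = [5, 13]
r4 m[slip→φ2] = [10, 15]
r4 m[slip→φ3] = [7, 12]
r4 m[sun→φ1] = [0, 0]
r4 m[sprk→φ1] = [6, 6]
r4 m[sprk→φ4] = [10, 6]
r4 m[fog→φ2] = [0, 0]
r4 m[cld→φ0] = [8, 8]
r4 m[cld→φ1] = [13, 9]
r5 m[φ0→slip] = [12, 13]
r5 m[φ0→cld] = [13, 9]
r5 m[φ1→sun] = [17, 21]
r5 m[φ1→sprk] = [15, 11]
r5 m[φ1→cld] = [8, 8]
r5 m[φ2→slip] = [1, 5]
r5 m[φ2→fog] = [16, 11]
r5 m[φ3→slip] = [4, 8]
r5 m[φ4→sprk] = [6, 6]
r5 m[slip→φ0] = [5, 13]
r5 m[slip→φ2] = [10, 15]
r5 m[slip→φ3] = [7, 12]
r5 m[sun→φ1] = [0, 0]
r5 m[sprk→φ1] = [6, 6]
r5 m[sprk→φ4] = [10, 6]
r5 m[fog→φ2] = [0, 0]
r5 m[cld→φ0] = [8, 8]
r5 m[cld→φ1] = [13, 9]
r6 m[φ0→slip] = [12, 13]
r6 m[φ0→cld] = [13, 9]
r6 m[φ1→sun] = [17, 21]
r6 m[φ1→sprk] = [15, 11]
r6 m[φ1→cld] = [8, 8]
r6 m[φ2→slip] = [1, 5]
r6 m[φ2→fog] = [16, 11]
r6 m[φ3→slip] = [4, 8]
r6 m[φ4→sprk] = [6, 6]
r6 m[slip→φ0] = [5, 13]
r6 m[slip→φ2] = [16, 21]
r6 m[slip→φ3] = [13, 18]
r6 m[sun→φ1] = [0, 0]
r6 m[sprk→φ1] = [6, 6]
r6 m[sprk→φ4] = [15, 11]
r6 m[fog→φ2] = [0, 0]
r6 m[cld→φ0] = [8, 8]
r6 m[cld→φ1] = [13, 9]
r7 m[φ0→slip] = [12, 13]
r7 m[φ0→cld] = [13, 9]
r7 m[φ1→sun] = [17, 21]
r7 m[φ1→sprk] = [15, 11]
r7 m[φ1→cld] = [8, 8]
r7 m[φ2→slip] = [1, 5]
r7 m[φ2→fog] = [22, 17]
r7 m[φ3→slip] = [4, 8]
r7 m[φ4→sprk] = [6, 6]
r7 m[slip→φ0] = [5, 13]
r7 m[slip→φ2] = [16, 21]
r7 m[slip→φ3] = [13, 18]
r7 m[sun→φ1] = [0, 0]
r7 m[sprk→φ1] = [6, 6]
r7 m[sprk→φ4] = [15, 11]
r7 m[fog→φ2] = [0, 0]
r7 m[cld→φ0] = [8, 8]
r7 m[cld→φ1] = [13, 9]
r8 m[φ0→slip] = [12, 13]
r8 m[φ0→cld] = [13, 9]
r8 m[φ1→sun] = [17, 21]
r8 m[φ1→sprk] = [15, 11]
r8 m[φ1→cld] = [8, 8]
r8 m[φ2→slip] = [1, 5]
r8 m[φ2→fog] = [22, 17]
r8 m[φ3→slip] = [4, 8]
r8 m[φ4→sprk] = [6, 6]
r8 m[slip→φ0] = [5, 13]
r8 m[slip→φ2] = [16, 21]
r8 m[slip→φ3] = [13, 18]
r8 m[sun→φ1] = [0, 0]
r8 m[sprk→φ1] = [6, 6]
r8 m[sprk→φ4] = [15, 11]
r8 m[fog→φ2] = [0, 0]
r8 m[cld→φ0] = [8, 8]
r8 m[cld→φ1] = [13, 9]
fixed point reached at round 8
traceback from slip: (slip=0, sun=0, sprk=1, fog=1, cld=1), score=17

assignment: (slip=0, sun=0, sprk=1, fog=1, cld=1); score = 17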